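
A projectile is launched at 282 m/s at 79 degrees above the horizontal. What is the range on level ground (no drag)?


R = v0^2 * sin(2*theta) / g = 282^2 * sin(2*79°) / 9.81 = 3037 m

3037 m


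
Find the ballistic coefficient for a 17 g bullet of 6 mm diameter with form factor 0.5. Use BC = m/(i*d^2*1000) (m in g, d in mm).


BC = m/(i*d^2*1000) = 17/(0.5 * 6^2 * 1000) = 0.0009444

0.0009444


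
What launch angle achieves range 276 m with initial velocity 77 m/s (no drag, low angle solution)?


sin(2*theta) = R*g/v0^2 = 276*9.81/77^2 = 0.456664, theta = arcsin(0.456664)/2 = 13.59°

13.59 degrees


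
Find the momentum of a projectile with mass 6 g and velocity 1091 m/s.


p = m*v = 0.006*1091 = 6.546 kg·m/s

6.546 kg·m/s


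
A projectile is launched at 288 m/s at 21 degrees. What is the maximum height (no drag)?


H = (v0*sin(theta))^2 / (2g) = (288*sin(21°))^2 / (2*9.81) = 542.9 m

542.9 m


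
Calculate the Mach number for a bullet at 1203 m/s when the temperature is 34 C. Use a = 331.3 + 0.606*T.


a = 331.3 + 0.606*(34) = 351.904 m/s
M = v/a = 1203/351.904 = 3.419

3.419


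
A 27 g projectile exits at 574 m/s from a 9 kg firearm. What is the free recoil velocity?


v_recoil = m_p * v_p / m_gun = 0.027 * 574 / 9 = 1.722 m/s

1.722 m/s


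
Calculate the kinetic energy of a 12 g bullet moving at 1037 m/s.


E = 0.5*m*v^2 = 0.5*0.012*1037^2 = 6452 J

6452 J


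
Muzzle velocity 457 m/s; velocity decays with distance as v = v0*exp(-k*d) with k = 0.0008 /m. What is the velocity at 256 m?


v = v0*exp(-k*d) = 457*exp(-0.0008*256) = 372.4 m/s

372.4 m/s


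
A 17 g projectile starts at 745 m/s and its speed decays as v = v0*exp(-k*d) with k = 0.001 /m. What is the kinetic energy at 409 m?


v = v0*exp(-k*d) = 745*exp(-0.001*409) = 494.914 m/s
E = 0.5*m*v^2 = 0.5*0.017*494.914^2 = 2082 J

2082 J


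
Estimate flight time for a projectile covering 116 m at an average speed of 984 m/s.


t = d/v = 116/984 = 0.1179 s

0.1179 s


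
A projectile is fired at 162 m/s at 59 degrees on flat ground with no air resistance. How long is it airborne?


T = 2*v0*sin(theta)/g = 2*162*sin(59°)/9.81 = 28.31 s

28.31 s


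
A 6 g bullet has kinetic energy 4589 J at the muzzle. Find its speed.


v = sqrt(2*E/m) = sqrt(2*4589/0.006) = 1237 m/s

1237 m/s


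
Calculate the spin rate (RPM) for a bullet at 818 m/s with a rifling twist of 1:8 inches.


twist_m = 8*0.0254 = 0.2032 m
spin = v/twist = 818/0.2032 = 4025.591 rev/s
RPM = spin*60 = 4025.591*60 ≈ 241535 RPM

241535 RPM


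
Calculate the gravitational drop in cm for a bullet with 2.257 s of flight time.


drop = 0.5*g*t^2 = 0.5*9.81*2.257^2 = 24.9863 m ≈ 2499 cm

2499 cm


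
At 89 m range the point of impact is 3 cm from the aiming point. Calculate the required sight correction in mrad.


1 mrad subtends 1 cm per 10 m of range, so adj = error_cm / (dist_m / 10) = 3 / (89/10) = 0.3371 mrad

0.3371 mrad


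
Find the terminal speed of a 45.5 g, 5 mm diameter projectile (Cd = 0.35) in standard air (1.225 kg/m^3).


A = pi*(d/2)^2 = pi*(5/2000)^2 = 1.96350e-05 m^2
vt = sqrt(2mg/(Cd*rho*A)) = sqrt(2*0.0455*9.81/(0.35 * 1.225 * 1.96350e-05)) = 325.6 m/s

325.6 m/s


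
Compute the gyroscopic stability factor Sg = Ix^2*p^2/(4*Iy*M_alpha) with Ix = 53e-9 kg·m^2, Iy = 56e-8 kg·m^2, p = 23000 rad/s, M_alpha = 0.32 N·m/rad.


Sg = Ix^2 * p^2 / (4 * Iy * M_alpha) = (53e-9)^2 * 23000^2 / (4 * 56e-8 * 0.32) = 2.073

2.073


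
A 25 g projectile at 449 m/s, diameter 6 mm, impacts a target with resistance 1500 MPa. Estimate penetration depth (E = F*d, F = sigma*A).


A = pi*(d/2)^2 = pi*(6/2)^2 = 28.2743 mm^2
E = 0.5*m*v^2 = 0.5*0.025*449^2 = 2520.01 J
depth = E/(sigma*A) = 2520.01 J / (1500 MPa * 28.2743 mm^2) = 2520.01/(1500 * 28.2743) m = 0.0594181 m ≈ 59.42 mm

59.42 mm


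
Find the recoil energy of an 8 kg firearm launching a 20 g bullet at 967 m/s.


v_r = m_p*v_p/m_gun = 0.02*967/8 = 2.4175 m/s, E_r = 0.5*m_gun*v_r^2 = 0.5*8*2.4175^2 = 23.38 J

23.38 J


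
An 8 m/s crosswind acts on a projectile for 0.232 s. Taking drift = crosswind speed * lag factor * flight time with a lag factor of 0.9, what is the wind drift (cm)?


drift = v_wind * lag * t = 8 * 0.9 * 0.232 = 1.6704 m ≈ 167 cm

167 cm


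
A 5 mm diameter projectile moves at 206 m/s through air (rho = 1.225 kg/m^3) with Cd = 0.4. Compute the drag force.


A = pi*(d/2)^2 = pi*(5/2000)^2 = 1.96350e-05 m^2
Fd = 0.5*Cd*rho*A*v^2 = 0.5*0.4*1.225*1.96350e-05*206^2 = 0.2041 N

0.2041 N


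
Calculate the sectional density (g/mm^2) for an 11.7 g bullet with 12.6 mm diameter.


SD = m/d^2 = 11.7/12.6^2 = 0.0737 g/mm^2

0.0737 g/mm^2


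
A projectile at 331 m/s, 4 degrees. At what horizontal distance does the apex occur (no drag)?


R = v0^2*sin(2*theta)/g = 331^2*sin(2*4°)/9.81 = 1554.33 m
apex_dist = R/2 = 1554.33/2 = 777.2 m

777.2 m


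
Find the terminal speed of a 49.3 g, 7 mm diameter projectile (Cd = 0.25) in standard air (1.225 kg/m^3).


A = pi*(d/2)^2 = pi*(7/2000)^2 = 3.84845e-05 m^2
vt = sqrt(2mg/(Cd*rho*A)) = sqrt(2*0.0493*9.81/(0.25 * 1.225 * 3.84845e-05)) = 286.5 m/s

286.5 m/s


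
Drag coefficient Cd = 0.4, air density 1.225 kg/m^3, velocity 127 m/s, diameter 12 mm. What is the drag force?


A = pi*(d/2)^2 = pi*(12/2000)^2 = 1.13097e-04 m^2
Fd = 0.5*Cd*rho*A*v^2 = 0.5*0.4*1.225*1.13097e-04*127^2 = 0.4469 N

0.4469 N


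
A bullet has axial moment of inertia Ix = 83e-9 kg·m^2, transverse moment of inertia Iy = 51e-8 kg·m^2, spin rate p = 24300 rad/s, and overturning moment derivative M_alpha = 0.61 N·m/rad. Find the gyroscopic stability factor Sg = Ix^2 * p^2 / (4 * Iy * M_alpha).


Sg = Ix^2 * p^2 / (4 * Iy * M_alpha) = (83e-9)^2 * 24300^2 / (4 * 51e-8 * 0.61) = 3.269

3.269


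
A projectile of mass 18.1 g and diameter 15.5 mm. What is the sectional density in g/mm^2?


SD = m/d^2 = 18.1/15.5^2 = 0.07534 g/mm^2

0.07534 g/mm^2


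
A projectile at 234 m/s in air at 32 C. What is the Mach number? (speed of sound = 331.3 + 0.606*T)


a = 331.3 + 0.606*(32) = 350.692 m/s
M = v/a = 234/350.692 = 0.6673

0.6673


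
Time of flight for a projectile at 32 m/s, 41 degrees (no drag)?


T = 2*v0*sin(theta)/g = 2*32*sin(41°)/9.81 = 4.28 s

4.28 s


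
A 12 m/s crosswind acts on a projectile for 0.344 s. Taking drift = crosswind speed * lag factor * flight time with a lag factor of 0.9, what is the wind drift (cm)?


drift = v_wind * lag * t = 12 * 0.9 * 0.344 = 3.7152 m ≈ 371.5 cm

371.5 cm


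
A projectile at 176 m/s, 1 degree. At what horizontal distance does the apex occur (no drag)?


R = v0^2*sin(2*theta)/g = 176^2*sin(2*1°)/9.81 = 110.198 m
apex_dist = R/2 = 110.198/2 = 55.1 m

55.1 m


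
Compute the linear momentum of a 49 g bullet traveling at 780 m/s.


p = m*v = 0.049*780 = 38.22 kg·m/s

38.22 kg·m/s


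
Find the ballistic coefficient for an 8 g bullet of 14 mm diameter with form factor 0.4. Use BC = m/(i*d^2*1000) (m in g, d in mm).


BC = m/(i*d^2*1000) = 8/(0.4 * 14^2 * 1000) = 0.000102

0.000102


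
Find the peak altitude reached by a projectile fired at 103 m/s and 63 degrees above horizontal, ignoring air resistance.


H = (v0*sin(theta))^2 / (2g) = (103*sin(63°))^2 / (2*9.81) = 429.3 m

429.3 m


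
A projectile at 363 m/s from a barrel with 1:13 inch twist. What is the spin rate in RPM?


twist_m = 13*0.0254 = 0.3302 m
spin = v/twist = 363/0.3302 = 1099.334 rev/s
RPM = spin*60 = 1099.334*60 ≈ 65960 RPM

65960 RPM


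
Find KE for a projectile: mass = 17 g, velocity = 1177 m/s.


E = 0.5*m*v^2 = 0.5*0.017*1177^2 = 11775 J

11775 J


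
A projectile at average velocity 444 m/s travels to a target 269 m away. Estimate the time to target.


t = d/v = 269/444 = 0.6059 s

0.6059 s


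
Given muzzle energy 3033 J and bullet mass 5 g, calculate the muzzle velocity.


v = sqrt(2*E/m) = sqrt(2*3033/0.005) = 1101 m/s

1101 m/s


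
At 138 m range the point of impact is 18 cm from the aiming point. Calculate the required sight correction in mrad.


1 mrad subtends 1 cm per 10 m of range, so adj = error_cm / (dist_m / 10) = 18 / (138/10) = 1.304 mrad

1.304 mrad


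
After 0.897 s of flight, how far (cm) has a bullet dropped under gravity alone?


drop = 0.5*g*t^2 = 0.5*9.81*0.897^2 = 3.94661 m ≈ 394.7 cm

394.7 cm


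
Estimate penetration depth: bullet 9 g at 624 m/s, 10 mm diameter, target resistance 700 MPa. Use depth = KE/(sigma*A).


A = pi*(d/2)^2 = pi*(10/2)^2 = 78.5398 mm^2
E = 0.5*m*v^2 = 0.5*0.009*624^2 = 1752.19 J
depth = E/(sigma*A) = 1752.19 J / (700 MPa * 78.5398 mm^2) = 1752.19/(700 * 78.5398) m = 0.0318709 m ≈ 31.87 mm

31.87 mm


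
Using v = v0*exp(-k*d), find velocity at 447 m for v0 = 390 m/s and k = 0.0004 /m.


v = v0*exp(-k*d) = 390*exp(-0.0004*447) = 326.1 m/s

326.1 m/s


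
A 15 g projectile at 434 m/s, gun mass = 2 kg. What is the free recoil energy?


v_r = m_p*v_p/m_gun = 0.015*434/2 = 3.255 m/s, E_r = 0.5*m_gun*v_r^2 = 0.5*2*3.255^2 = 10.6 J

10.6 J


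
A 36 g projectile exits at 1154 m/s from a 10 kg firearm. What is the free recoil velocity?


v_recoil = m_p * v_p / m_gun = 0.036 * 1154 / 10 = 4.154 m/s

4.154 m/s


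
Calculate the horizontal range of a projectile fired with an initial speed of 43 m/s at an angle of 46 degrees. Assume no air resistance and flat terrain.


R = v0^2 * sin(2*theta) / g = 43^2 * sin(2*46°) / 9.81 = 188.4 m

188.4 m


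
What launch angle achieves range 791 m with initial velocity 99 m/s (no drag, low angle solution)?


sin(2*theta) = R*g/v0^2 = 791*9.81/99^2 = 0.791726, theta = arcsin(0.791726)/2 = 26.17°

26.17 degrees


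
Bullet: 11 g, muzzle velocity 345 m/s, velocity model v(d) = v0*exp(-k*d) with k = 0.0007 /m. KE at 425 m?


v = v0*exp(-k*d) = 345*exp(-0.0007*425) = 256.222 m/s
E = 0.5*m*v^2 = 0.5*0.011*256.222^2 = 361.1 J

361.1 J


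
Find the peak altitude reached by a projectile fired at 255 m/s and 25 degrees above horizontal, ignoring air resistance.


H = (v0*sin(theta))^2 / (2g) = (255*sin(25°))^2 / (2*9.81) = 591.9 m

591.9 m


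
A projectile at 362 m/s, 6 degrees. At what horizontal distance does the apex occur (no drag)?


R = v0^2*sin(2*theta)/g = 362^2*sin(2*6°)/9.81 = 2777.33 m
apex_dist = R/2 = 2777.33/2 = 1389 m

1389 m


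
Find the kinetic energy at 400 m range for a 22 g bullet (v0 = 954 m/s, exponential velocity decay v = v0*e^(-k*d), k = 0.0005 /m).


v = v0*exp(-k*d) = 954*exp(-0.0005*400) = 781.069 m/s
E = 0.5*m*v^2 = 0.5*0.022*781.069^2 = 6711 J

6711 J


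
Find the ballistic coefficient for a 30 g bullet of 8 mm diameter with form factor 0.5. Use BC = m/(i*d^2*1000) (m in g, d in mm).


BC = m/(i*d^2*1000) = 30/(0.5 * 8^2 * 1000) = 0.0009375

0.0009375


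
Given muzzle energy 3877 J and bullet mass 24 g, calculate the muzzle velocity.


v = sqrt(2*E/m) = sqrt(2*3877/0.024) = 568.4 m/s

568.4 m/s


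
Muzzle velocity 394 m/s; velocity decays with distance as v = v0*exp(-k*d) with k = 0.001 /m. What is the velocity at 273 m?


v = v0*exp(-k*d) = 394*exp(-0.001*273) = 299.9 m/s

299.9 m/s


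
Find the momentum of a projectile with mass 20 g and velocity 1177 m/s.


p = m*v = 0.02*1177 = 23.54 kg·m/s

23.54 kg·m/s


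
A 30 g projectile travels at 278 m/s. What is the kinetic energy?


E = 0.5*m*v^2 = 0.5*0.03*278^2 = 1159 J

1159 J


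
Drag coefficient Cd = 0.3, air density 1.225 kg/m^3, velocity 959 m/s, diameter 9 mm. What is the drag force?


A = pi*(d/2)^2 = pi*(9/2000)^2 = 6.36173e-05 m^2
Fd = 0.5*Cd*rho*A*v^2 = 0.5*0.3*1.225*6.36173e-05*959^2 = 10.75 N

10.75 N


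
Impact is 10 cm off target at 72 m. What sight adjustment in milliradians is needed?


1 mrad subtends 1 cm per 10 m of range, so adj = error_cm / (dist_m / 10) = 10 / (72/10) = 1.389 mrad

1.389 mrad


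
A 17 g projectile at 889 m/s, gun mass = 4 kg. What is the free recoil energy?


v_r = m_p*v_p/m_gun = 0.017*889/4 = 3.77825 m/s, E_r = 0.5*m_gun*v_r^2 = 0.5*4*3.77825^2 = 28.55 J

28.55 J


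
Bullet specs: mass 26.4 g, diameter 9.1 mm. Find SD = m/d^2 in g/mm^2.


SD = m/d^2 = 26.4/9.1^2 = 0.3188 g/mm^2

0.3188 g/mm^2


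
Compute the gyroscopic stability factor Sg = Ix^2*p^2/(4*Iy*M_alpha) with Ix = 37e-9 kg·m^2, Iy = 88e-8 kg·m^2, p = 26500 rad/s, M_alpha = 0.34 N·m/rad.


Sg = Ix^2 * p^2 / (4 * Iy * M_alpha) = (37e-9)^2 * 26500^2 / (4 * 88e-8 * 0.34) = 0.8033

0.8033


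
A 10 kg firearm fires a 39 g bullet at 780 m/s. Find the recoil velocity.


v_recoil = m_p * v_p / m_gun = 0.039 * 780 / 10 = 3.042 m/s

3.042 m/s


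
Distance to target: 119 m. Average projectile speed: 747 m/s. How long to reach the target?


t = d/v = 119/747 = 0.1593 s

0.1593 s


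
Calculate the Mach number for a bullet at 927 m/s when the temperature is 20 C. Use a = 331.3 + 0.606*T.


a = 331.3 + 0.606*(20) = 343.42 m/s
M = v/a = 927/343.42 = 2.699

2.699


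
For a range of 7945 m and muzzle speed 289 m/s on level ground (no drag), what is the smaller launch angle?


sin(2*theta) = R*g/v0^2 = 7945*9.81/289^2 = 0.933184, theta = arcsin(0.933184)/2 = 34.47°

34.47 degrees


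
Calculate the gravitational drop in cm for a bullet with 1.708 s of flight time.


drop = 0.5*g*t^2 = 0.5*9.81*1.708^2 = 14.3092 m ≈ 1431 cm

1431 cm


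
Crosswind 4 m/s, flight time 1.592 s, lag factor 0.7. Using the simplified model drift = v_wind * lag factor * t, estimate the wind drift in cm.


drift = v_wind * lag * t = 4 * 0.7 * 1.592 = 4.4576 m ≈ 445.8 cm

445.8 cm


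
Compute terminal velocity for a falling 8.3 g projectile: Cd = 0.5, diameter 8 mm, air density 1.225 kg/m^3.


A = pi*(d/2)^2 = pi*(8/2000)^2 = 5.02655e-05 m^2
vt = sqrt(2mg/(Cd*rho*A)) = sqrt(2*0.0083*9.81/(0.5 * 1.225 * 5.02655e-05)) = 72.73 m/s

72.73 m/s


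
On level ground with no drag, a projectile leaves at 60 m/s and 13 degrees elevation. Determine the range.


R = v0^2 * sin(2*theta) / g = 60^2 * sin(2*13°) / 9.81 = 160.9 m

160.9 m


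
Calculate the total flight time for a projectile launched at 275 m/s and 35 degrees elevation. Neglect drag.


T = 2*v0*sin(theta)/g = 2*275*sin(35°)/9.81 = 32.16 s

32.16 s


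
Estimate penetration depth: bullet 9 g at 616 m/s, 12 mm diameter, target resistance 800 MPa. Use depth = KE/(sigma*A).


A = pi*(d/2)^2 = pi*(12/2)^2 = 113.097 mm^2
E = 0.5*m*v^2 = 0.5*0.009*616^2 = 1707.55 J
depth = E/(sigma*A) = 1707.55 J / (800 MPa * 113.097 mm^2) = 1707.55/(800 * 113.097) m = 0.0188726 m ≈ 18.87 mm

18.87 mm


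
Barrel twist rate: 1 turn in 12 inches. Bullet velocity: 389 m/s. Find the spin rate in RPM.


twist_m = 12*0.0254 = 0.3048 m
spin = v/twist = 389/0.3048 = 1276.247 rev/s
RPM = spin*60 = 1276.247*60 ≈ 76575 RPM

76575 RPM


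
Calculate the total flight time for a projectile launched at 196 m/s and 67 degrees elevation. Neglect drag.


T = 2*v0*sin(theta)/g = 2*196*sin(67°)/9.81 = 36.78 s

36.78 s


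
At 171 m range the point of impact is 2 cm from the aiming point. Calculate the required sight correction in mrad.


1 mrad subtends 1 cm per 10 m of range, so adj = error_cm / (dist_m / 10) = 2 / (171/10) = 0.117 mrad

0.117 mrad


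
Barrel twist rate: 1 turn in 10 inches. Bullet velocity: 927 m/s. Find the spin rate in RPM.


twist_m = 10*0.0254 = 0.254 m
spin = v/twist = 927/0.254 = 3649.606 rev/s
RPM = spin*60 = 3649.606*60 ≈ 218976 RPM

218976 RPM


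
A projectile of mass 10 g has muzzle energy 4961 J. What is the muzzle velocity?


v = sqrt(2*E/m) = sqrt(2*4961/0.01) = 996.1 m/s

996.1 m/s


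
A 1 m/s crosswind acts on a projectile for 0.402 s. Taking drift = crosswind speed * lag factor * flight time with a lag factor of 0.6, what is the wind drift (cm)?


drift = v_wind * lag * t = 1 * 0.6 * 0.402 = 0.2412 m ≈ 24.12 cm

24.12 cm


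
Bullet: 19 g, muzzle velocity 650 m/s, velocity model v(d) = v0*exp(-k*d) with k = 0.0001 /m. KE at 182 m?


v = v0*exp(-k*d) = 650*exp(-0.0001*182) = 638.277 m/s
E = 0.5*m*v^2 = 0.5*0.019*638.277^2 = 3870 J

3870 J


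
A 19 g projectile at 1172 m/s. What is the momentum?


p = m*v = 0.019*1172 = 22.27 kg·m/s

22.27 kg·m/s


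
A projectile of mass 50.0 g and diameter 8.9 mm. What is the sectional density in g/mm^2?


SD = m/d^2 = 50.0/8.9^2 = 0.6312 g/mm^2

0.6312 g/mm^2


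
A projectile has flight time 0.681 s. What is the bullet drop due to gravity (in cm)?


drop = 0.5*g*t^2 = 0.5*9.81*0.681^2 = 2.27475 m ≈ 227.5 cm

227.5 cm


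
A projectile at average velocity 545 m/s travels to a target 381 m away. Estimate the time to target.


t = d/v = 381/545 = 0.6991 s

0.6991 s


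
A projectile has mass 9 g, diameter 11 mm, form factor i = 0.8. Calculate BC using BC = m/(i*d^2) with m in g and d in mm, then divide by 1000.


BC = m/(i*d^2*1000) = 9/(0.8 * 11^2 * 1000) = 9.298e-05

9.298e-05


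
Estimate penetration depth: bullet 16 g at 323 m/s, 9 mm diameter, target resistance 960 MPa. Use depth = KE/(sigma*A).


A = pi*(d/2)^2 = pi*(9/2)^2 = 63.6173 mm^2
E = 0.5*m*v^2 = 0.5*0.016*323^2 = 834.632 J
depth = E/(sigma*A) = 834.632 J / (960 MPa * 63.6173 mm^2) = 834.632/(960 * 63.6173) m = 0.0136662 m ≈ 13.67 mm

13.67 mm


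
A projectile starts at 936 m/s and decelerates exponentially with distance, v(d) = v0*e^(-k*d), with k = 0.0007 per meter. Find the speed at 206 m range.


v = v0*exp(-k*d) = 936*exp(-0.0007*206) = 810.3 m/s

810.3 m/s


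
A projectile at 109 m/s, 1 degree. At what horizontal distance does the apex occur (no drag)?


R = v0^2*sin(2*theta)/g = 109^2*sin(2*1°)/9.81 = 42.2672 m
apex_dist = R/2 = 42.2672/2 = 21.13 m

21.13 m


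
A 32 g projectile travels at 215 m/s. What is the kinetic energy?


E = 0.5*m*v^2 = 0.5*0.032*215^2 = 739.6 J

739.6 J


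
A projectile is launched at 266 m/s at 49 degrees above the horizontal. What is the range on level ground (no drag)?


R = v0^2 * sin(2*theta) / g = 266^2 * sin(2*49°) / 9.81 = 7142 m

7142 m


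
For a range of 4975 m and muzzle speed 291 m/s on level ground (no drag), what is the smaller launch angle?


sin(2*theta) = R*g/v0^2 = 4975*9.81/291^2 = 0.576336, theta = arcsin(0.576336)/2 = 17.6°

17.6 degrees


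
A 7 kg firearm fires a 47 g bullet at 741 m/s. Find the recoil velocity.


v_recoil = m_p * v_p / m_gun = 0.047 * 741 / 7 = 4.975 m/s

4.975 m/s


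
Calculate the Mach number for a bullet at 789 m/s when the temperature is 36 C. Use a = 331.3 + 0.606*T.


a = 331.3 + 0.606*(36) = 353.116 m/s
M = v/a = 789/353.116 = 2.234

2.234


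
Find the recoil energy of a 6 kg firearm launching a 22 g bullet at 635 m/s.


v_r = m_p*v_p/m_gun = 0.022*635/6 = 2.32833 m/s, E_r = 0.5*m_gun*v_r^2 = 0.5*6*2.32833^2 = 16.26 J

16.26 J


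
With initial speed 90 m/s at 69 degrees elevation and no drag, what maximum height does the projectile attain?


H = (v0*sin(theta))^2 / (2g) = (90*sin(69°))^2 / (2*9.81) = 359.8 m

359.8 m


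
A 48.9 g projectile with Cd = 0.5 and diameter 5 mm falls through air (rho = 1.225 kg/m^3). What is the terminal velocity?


A = pi*(d/2)^2 = pi*(5/2000)^2 = 1.96350e-05 m^2
vt = sqrt(2mg/(Cd*rho*A)) = sqrt(2*0.0489*9.81/(0.5 * 1.225 * 1.96350e-05)) = 282.4 m/s

282.4 m/s


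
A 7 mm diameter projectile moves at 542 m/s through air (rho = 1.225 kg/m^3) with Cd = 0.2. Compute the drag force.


A = pi*(d/2)^2 = pi*(7/2000)^2 = 3.84845e-05 m^2
Fd = 0.5*Cd*rho*A*v^2 = 0.5*0.2*1.225*3.84845e-05*542^2 = 1.385 N

1.385 N


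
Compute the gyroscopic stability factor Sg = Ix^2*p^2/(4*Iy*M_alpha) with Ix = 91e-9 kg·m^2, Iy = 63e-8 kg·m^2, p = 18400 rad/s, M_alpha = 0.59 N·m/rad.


Sg = Ix^2 * p^2 / (4 * Iy * M_alpha) = (91e-9)^2 * 18400^2 / (4 * 63e-8 * 0.59) = 1.886

1.886


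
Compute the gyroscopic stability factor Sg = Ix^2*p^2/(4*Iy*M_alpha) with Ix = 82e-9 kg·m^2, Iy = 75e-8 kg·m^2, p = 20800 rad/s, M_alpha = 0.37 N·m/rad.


Sg = Ix^2 * p^2 / (4 * Iy * M_alpha) = (82e-9)^2 * 20800^2 / (4 * 75e-8 * 0.37) = 2.621

2.621


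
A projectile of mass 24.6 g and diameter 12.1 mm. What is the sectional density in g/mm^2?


SD = m/d^2 = 24.6/12.1^2 = 0.168 g/mm^2

0.168 g/mm^2


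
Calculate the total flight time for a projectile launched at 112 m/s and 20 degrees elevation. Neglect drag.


T = 2*v0*sin(theta)/g = 2*112*sin(20°)/9.81 = 7.81 s

7.81 s


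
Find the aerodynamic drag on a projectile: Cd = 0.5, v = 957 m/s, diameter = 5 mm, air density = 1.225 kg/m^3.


A = pi*(d/2)^2 = pi*(5/2000)^2 = 1.96350e-05 m^2
Fd = 0.5*Cd*rho*A*v^2 = 0.5*0.5*1.225*1.96350e-05*957^2 = 5.507 N

5.507 N


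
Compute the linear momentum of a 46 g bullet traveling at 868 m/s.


p = m*v = 0.046*868 = 39.93 kg·m/s

39.93 kg·m/s


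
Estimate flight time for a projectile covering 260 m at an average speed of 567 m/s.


t = d/v = 260/567 = 0.4586 s

0.4586 s


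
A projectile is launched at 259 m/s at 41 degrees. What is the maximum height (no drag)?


H = (v0*sin(theta))^2 / (2g) = (259*sin(41°))^2 / (2*9.81) = 1472 m

1472 m


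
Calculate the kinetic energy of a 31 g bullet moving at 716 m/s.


E = 0.5*m*v^2 = 0.5*0.031*716^2 = 7946 J

7946 J


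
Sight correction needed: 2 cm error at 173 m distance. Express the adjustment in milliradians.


1 mrad subtends 1 cm per 10 m of range, so adj = error_cm / (dist_m / 10) = 2 / (173/10) = 0.1156 mrad

0.1156 mrad


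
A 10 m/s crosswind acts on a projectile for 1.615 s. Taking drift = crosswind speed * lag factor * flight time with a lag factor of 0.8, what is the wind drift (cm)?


drift = v_wind * lag * t = 10 * 0.8 * 1.615 = 12.92 m ≈ 1292 cm

1292 cm


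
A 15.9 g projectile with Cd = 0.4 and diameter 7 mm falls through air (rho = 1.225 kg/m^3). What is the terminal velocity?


A = pi*(d/2)^2 = pi*(7/2000)^2 = 3.84845e-05 m^2
vt = sqrt(2mg/(Cd*rho*A)) = sqrt(2*0.0159*9.81/(0.4 * 1.225 * 3.84845e-05)) = 128.6 m/s

128.6 m/s


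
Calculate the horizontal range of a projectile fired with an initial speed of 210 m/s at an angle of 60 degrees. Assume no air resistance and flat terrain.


R = v0^2 * sin(2*theta) / g = 210^2 * sin(2*60°) / 9.81 = 3893 m

3893 m


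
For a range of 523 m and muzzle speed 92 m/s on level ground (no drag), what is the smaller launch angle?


sin(2*theta) = R*g/v0^2 = 523*9.81/92^2 = 0.606171, theta = arcsin(0.606171)/2 = 18.66°

18.66 degrees


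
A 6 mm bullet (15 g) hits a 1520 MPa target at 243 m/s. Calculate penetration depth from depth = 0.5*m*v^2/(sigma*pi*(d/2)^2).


A = pi*(d/2)^2 = pi*(6/2)^2 = 28.2743 mm^2
E = 0.5*m*v^2 = 0.5*0.015*243^2 = 442.868 J
depth = E/(sigma*A) = 442.868 J / (1520 MPa * 28.2743 mm^2) = 442.868/(1520 * 28.2743) m = 0.0103048 m ≈ 10.3 mm

10.3 mm


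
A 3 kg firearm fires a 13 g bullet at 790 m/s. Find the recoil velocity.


v_recoil = m_p * v_p / m_gun = 0.013 * 790 / 3 = 3.423 m/s

3.423 m/s


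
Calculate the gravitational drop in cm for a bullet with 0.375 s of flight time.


drop = 0.5*g*t^2 = 0.5*9.81*0.375^2 = 0.689766 m ≈ 68.98 cm

68.98 cm


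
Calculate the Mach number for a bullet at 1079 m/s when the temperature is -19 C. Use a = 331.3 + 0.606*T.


a = 331.3 + 0.606*(-19) = 319.786 m/s
M = v/a = 1079/319.786 = 3.374

3.374


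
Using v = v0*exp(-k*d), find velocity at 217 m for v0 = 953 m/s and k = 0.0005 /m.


v = v0*exp(-k*d) = 953*exp(-0.0005*217) = 855 m/s

855 m/s


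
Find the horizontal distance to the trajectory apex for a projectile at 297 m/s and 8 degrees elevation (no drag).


R = v0^2*sin(2*theta)/g = 297^2*sin(2*8°)/9.81 = 2478.46 m
apex_dist = R/2 = 2478.46/2 = 1239 m

1239 m


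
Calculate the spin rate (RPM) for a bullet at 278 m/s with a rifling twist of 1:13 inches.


twist_m = 13*0.0254 = 0.3302 m
spin = v/twist = 278/0.3302 = 841.914 rev/s
RPM = spin*60 = 841.914*60 ≈ 50515 RPM

50515 RPM


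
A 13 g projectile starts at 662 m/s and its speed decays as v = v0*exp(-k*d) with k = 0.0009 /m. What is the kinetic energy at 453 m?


v = v0*exp(-k*d) = 662*exp(-0.0009*453) = 440.348 m/s
E = 0.5*m*v^2 = 0.5*0.013*440.348^2 = 1260 J

1260 J


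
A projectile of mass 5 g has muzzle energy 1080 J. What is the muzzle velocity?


v = sqrt(2*E/m) = sqrt(2*1080/0.005) = 657.3 m/s

657.3 m/s


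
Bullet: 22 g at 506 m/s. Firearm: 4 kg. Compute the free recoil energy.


v_r = m_p*v_p/m_gun = 0.022*506/4 = 2.783 m/s, E_r = 0.5*m_gun*v_r^2 = 0.5*4*2.783^2 = 15.49 J

15.49 J


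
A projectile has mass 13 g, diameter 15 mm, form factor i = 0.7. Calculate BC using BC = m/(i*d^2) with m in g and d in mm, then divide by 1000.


BC = m/(i*d^2*1000) = 13/(0.7 * 15^2 * 1000) = 8.254e-05

8.254e-05


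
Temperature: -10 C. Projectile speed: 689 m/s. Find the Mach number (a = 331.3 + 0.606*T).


a = 331.3 + 0.606*(-10) = 325.24 m/s
M = v/a = 689/325.24 = 2.118

2.118


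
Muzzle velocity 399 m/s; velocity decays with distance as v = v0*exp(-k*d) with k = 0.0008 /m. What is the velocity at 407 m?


v = v0*exp(-k*d) = 399*exp(-0.0008*407) = 288.1 m/s

288.1 m/s


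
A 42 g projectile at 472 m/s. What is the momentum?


p = m*v = 0.042*472 = 19.82 kg·m/s

19.82 kg·m/s


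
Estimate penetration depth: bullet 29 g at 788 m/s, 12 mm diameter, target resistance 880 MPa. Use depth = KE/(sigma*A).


A = pi*(d/2)^2 = pi*(12/2)^2 = 113.097 mm^2
E = 0.5*m*v^2 = 0.5*0.029*788^2 = 9003.69 J
depth = E/(sigma*A) = 9003.69 J / (880 MPa * 113.097 mm^2) = 9003.69/(880 * 113.097) m = 0.090466 m ≈ 90.47 mm

90.47 mm


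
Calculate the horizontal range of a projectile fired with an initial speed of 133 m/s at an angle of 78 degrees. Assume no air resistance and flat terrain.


R = v0^2 * sin(2*theta) / g = 133^2 * sin(2*78°) / 9.81 = 733.4 m

733.4 m


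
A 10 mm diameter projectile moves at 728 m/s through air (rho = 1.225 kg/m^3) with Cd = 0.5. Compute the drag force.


A = pi*(d/2)^2 = pi*(10/2000)^2 = 7.85398e-05 m^2
Fd = 0.5*Cd*rho*A*v^2 = 0.5*0.5*1.225*7.85398e-05*728^2 = 12.75 N

12.75 N


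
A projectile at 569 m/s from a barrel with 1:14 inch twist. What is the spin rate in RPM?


twist_m = 14*0.0254 = 0.3556 m
spin = v/twist = 569/0.3556 = 1600.112 rev/s
RPM = spin*60 = 1600.112*60 ≈ 96007 RPM

96007 RPM


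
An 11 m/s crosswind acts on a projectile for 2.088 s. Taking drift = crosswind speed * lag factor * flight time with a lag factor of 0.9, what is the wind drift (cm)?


drift = v_wind * lag * t = 11 * 0.9 * 2.088 = 20.6712 m ≈ 2067 cm

2067 cm


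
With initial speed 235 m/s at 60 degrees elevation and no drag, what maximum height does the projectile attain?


H = (v0*sin(theta))^2 / (2g) = (235*sin(60°))^2 / (2*9.81) = 2111 m

2111 m


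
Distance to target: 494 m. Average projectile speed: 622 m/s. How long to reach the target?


t = d/v = 494/622 = 0.7942 s

0.7942 s


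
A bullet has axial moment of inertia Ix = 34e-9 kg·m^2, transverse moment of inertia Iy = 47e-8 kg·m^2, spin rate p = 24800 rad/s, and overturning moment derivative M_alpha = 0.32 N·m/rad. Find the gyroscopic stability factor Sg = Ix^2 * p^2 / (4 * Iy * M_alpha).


Sg = Ix^2 * p^2 / (4 * Iy * M_alpha) = (34e-9)^2 * 24800^2 / (4 * 47e-8 * 0.32) = 1.182

1.182


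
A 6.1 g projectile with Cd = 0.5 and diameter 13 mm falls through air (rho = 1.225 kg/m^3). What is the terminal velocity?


A = pi*(d/2)^2 = pi*(13/2000)^2 = 1.32732e-04 m^2
vt = sqrt(2mg/(Cd*rho*A)) = sqrt(2*0.0061*9.81/(0.5 * 1.225 * 1.32732e-04)) = 38.37 m/s

38.37 m/s


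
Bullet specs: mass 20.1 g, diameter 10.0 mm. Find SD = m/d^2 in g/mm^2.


SD = m/d^2 = 20.1/10.0^2 = 0.201 g/mm^2

0.201 g/mm^2


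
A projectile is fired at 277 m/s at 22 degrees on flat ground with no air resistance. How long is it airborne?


T = 2*v0*sin(theta)/g = 2*277*sin(22°)/9.81 = 21.16 s

21.16 s


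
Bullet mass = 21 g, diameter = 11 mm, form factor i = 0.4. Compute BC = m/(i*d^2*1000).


BC = m/(i*d^2*1000) = 21/(0.4 * 11^2 * 1000) = 0.0004339

0.0004339


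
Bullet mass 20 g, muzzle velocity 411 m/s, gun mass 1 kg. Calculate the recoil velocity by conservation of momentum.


v_recoil = m_p * v_p / m_gun = 0.02 * 411 / 1 = 8.22 m/s

8.22 m/s


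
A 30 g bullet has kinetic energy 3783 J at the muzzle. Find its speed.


v = sqrt(2*E/m) = sqrt(2*3783/0.03) = 502.2 m/s

502.2 m/s


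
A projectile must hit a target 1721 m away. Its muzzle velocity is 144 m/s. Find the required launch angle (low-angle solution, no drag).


sin(2*theta) = R*g/v0^2 = 1721*9.81/144^2 = 0.814188, theta = arcsin(0.814188)/2 = 27.25°

27.25 degrees


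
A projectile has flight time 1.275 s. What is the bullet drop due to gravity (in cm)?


drop = 0.5*g*t^2 = 0.5*9.81*1.275^2 = 7.97369 m ≈ 797.4 cm

797.4 cm


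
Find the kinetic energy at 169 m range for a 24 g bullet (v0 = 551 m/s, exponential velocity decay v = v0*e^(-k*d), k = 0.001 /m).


v = v0*exp(-k*d) = 551*exp(-0.001*169) = 465.324 m/s
E = 0.5*m*v^2 = 0.5*0.024*465.324^2 = 2598 J

2598 J


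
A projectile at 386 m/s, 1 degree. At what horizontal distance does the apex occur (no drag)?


R = v0^2*sin(2*theta)/g = 386^2*sin(2*1°)/9.81 = 530.06 m
apex_dist = R/2 = 530.06/2 = 265 m

265 m


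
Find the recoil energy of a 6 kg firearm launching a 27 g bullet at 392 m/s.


v_r = m_p*v_p/m_gun = 0.027*392/6 = 1.764 m/s, E_r = 0.5*m_gun*v_r^2 = 0.5*6*1.764^2 = 9.335 J

9.335 J


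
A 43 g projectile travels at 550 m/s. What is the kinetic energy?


E = 0.5*m*v^2 = 0.5*0.043*550^2 = 6504 J

6504 J


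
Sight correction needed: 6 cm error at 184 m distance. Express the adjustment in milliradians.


1 mrad subtends 1 cm per 10 m of range, so adj = error_cm / (dist_m / 10) = 6 / (184/10) = 0.3261 mrad

0.3261 mrad


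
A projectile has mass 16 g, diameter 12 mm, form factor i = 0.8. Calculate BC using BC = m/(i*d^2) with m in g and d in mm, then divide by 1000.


BC = m/(i*d^2*1000) = 16/(0.8 * 12^2 * 1000) = 0.0001389

0.0001389


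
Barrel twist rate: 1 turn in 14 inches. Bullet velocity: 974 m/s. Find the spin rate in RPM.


twist_m = 14*0.0254 = 0.3556 m
spin = v/twist = 974/0.3556 = 2739.033 rev/s
RPM = spin*60 = 2739.033*60 ≈ 164342 RPM

164342 RPM


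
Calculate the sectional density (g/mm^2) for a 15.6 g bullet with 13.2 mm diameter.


SD = m/d^2 = 15.6/13.2^2 = 0.08953 g/mm^2

0.08953 g/mm^2


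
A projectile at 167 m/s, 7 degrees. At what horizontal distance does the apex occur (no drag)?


R = v0^2*sin(2*theta)/g = 167^2*sin(2*7°)/9.81 = 687.763 m
apex_dist = R/2 = 687.763/2 = 343.9 m

343.9 m


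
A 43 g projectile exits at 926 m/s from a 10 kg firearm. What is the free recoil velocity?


v_recoil = m_p * v_p / m_gun = 0.043 * 926 / 10 = 3.982 m/s

3.982 m/s


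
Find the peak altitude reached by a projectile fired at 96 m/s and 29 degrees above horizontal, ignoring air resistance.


H = (v0*sin(theta))^2 / (2g) = (96*sin(29°))^2 / (2*9.81) = 110.4 m

110.4 m


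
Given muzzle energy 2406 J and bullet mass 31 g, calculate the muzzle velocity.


v = sqrt(2*E/m) = sqrt(2*2406/0.031) = 394 m/s

394 m/s


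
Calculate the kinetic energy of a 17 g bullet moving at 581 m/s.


E = 0.5*m*v^2 = 0.5*0.017*581^2 = 2869 J

2869 J


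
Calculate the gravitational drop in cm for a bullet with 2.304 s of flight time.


drop = 0.5*g*t^2 = 0.5*9.81*2.304^2 = 26.0378 m ≈ 2604 cm

2604 cm


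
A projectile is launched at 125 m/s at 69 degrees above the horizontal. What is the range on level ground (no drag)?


R = v0^2 * sin(2*theta) / g = 125^2 * sin(2*69°) / 9.81 = 1066 m

1066 m


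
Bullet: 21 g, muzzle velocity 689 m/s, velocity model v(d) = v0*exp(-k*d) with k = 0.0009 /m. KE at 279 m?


v = v0*exp(-k*d) = 689*exp(-0.0009*279) = 536.004 m/s
E = 0.5*m*v^2 = 0.5*0.021*536.004^2 = 3017 J

3017 J


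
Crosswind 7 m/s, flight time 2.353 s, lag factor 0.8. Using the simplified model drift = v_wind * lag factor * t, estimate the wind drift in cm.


drift = v_wind * lag * t = 7 * 0.8 * 2.353 = 13.1768 m ≈ 1318 cm

1318 cm


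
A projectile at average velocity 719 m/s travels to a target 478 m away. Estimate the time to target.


t = d/v = 478/719 = 0.6648 s

0.6648 s


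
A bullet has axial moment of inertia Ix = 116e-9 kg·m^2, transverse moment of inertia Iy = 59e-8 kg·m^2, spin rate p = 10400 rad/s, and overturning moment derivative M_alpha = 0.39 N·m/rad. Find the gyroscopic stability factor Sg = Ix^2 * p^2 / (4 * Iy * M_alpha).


Sg = Ix^2 * p^2 / (4 * Iy * M_alpha) = (116e-9)^2 * 10400^2 / (4 * 59e-8 * 0.39) = 1.581

1.581


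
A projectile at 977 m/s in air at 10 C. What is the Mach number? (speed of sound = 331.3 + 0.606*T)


a = 331.3 + 0.606*(10) = 337.36 m/s
M = v/a = 977/337.36 = 2.896

2.896


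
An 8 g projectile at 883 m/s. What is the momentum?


p = m*v = 0.008*883 = 7.064 kg·m/s

7.064 kg·m/s


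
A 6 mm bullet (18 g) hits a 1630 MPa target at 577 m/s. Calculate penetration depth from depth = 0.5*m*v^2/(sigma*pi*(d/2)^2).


A = pi*(d/2)^2 = pi*(6/2)^2 = 28.2743 mm^2
E = 0.5*m*v^2 = 0.5*0.018*577^2 = 2996.36 J
depth = E/(sigma*A) = 2996.36 J / (1630 MPa * 28.2743 mm^2) = 2996.36/(1630 * 28.2743) m = 0.0650151 m ≈ 65.02 mm

65.02 mm


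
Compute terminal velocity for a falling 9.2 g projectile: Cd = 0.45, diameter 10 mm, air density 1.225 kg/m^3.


A = pi*(d/2)^2 = pi*(10/2000)^2 = 7.85398e-05 m^2
vt = sqrt(2mg/(Cd*rho*A)) = sqrt(2*0.0092*9.81/(0.45 * 1.225 * 7.85398e-05)) = 64.57 m/s

64.57 m/s


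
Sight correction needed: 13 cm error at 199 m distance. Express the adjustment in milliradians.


1 mrad subtends 1 cm per 10 m of range, so adj = error_cm / (dist_m / 10) = 13 / (199/10) = 0.6533 mrad

0.6533 mrad


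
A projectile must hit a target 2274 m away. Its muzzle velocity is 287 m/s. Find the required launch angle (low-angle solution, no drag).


sin(2*theta) = R*g/v0^2 = 2274*9.81/287^2 = 0.270829, theta = arcsin(0.270829)/2 = 7.857°

7.857 degrees


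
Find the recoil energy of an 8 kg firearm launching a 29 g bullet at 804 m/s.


v_r = m_p*v_p/m_gun = 0.029*804/8 = 2.9145 m/s, E_r = 0.5*m_gun*v_r^2 = 0.5*8*2.9145^2 = 33.98 J

33.98 J


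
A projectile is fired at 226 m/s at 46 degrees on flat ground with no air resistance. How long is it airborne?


T = 2*v0*sin(theta)/g = 2*226*sin(46°)/9.81 = 33.14 s

33.14 s


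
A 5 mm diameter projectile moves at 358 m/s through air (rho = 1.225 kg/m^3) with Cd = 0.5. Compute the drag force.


A = pi*(d/2)^2 = pi*(5/2000)^2 = 1.96350e-05 m^2
Fd = 0.5*Cd*rho*A*v^2 = 0.5*0.5*1.225*1.96350e-05*358^2 = 0.7707 N

0.7707 N


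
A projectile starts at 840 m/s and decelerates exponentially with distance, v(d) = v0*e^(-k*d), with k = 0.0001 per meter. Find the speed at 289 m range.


v = v0*exp(-k*d) = 840*exp(-0.0001*289) = 816.1 m/s

816.1 m/s


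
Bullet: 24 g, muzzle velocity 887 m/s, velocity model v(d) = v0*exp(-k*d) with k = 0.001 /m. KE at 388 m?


v = v0*exp(-k*d) = 887*exp(-0.001*388) = 601.752 m/s
E = 0.5*m*v^2 = 0.5*0.024*601.752^2 = 4345 J

4345 J


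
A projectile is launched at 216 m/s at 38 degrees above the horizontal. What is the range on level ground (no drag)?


R = v0^2 * sin(2*theta) / g = 216^2 * sin(2*38°) / 9.81 = 4615 m

4615 m


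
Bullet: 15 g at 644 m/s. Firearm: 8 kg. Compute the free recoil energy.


v_r = m_p*v_p/m_gun = 0.015*644/8 = 1.2075 m/s, E_r = 0.5*m_gun*v_r^2 = 0.5*8*1.2075^2 = 5.832 J

5.832 J


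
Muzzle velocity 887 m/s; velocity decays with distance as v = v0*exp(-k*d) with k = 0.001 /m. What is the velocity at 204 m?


v = v0*exp(-k*d) = 887*exp(-0.001*204) = 723.3 m/s

723.3 m/s


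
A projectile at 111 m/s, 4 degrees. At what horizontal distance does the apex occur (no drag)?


R = v0^2*sin(2*theta)/g = 111^2*sin(2*4°)/9.81 = 174.796 m
apex_dist = R/2 = 174.796/2 = 87.4 m

87.4 m


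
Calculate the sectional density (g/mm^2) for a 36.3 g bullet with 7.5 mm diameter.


SD = m/d^2 = 36.3/7.5^2 = 0.6453 g/mm^2

0.6453 g/mm^2


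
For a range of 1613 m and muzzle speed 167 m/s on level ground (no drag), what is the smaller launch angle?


sin(2*theta) = R*g/v0^2 = 1613*9.81/167^2 = 0.567375, theta = arcsin(0.567375)/2 = 17.28°

17.28 degrees


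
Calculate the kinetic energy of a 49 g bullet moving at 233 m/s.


E = 0.5*m*v^2 = 0.5*0.049*233^2 = 1330 J

1330 J


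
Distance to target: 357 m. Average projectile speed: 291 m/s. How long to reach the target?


t = d/v = 357/291 = 1.227 s

1.227 s


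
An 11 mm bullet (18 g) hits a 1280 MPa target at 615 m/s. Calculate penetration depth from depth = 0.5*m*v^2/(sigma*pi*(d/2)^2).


A = pi*(d/2)^2 = pi*(11/2)^2 = 95.0332 mm^2
E = 0.5*m*v^2 = 0.5*0.018*615^2 = 3404.02 J
depth = E/(sigma*A) = 3404.02 J / (1280 MPa * 95.0332 mm^2) = 3404.02/(1280 * 95.0332) m = 0.0279839 m ≈ 27.98 mm

27.98 mm


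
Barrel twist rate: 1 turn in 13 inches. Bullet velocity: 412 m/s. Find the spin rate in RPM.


twist_m = 13*0.0254 = 0.3302 m
spin = v/twist = 412/0.3302 = 1247.729 rev/s
RPM = spin*60 = 1247.729*60 ≈ 74864 RPM

74864 RPM


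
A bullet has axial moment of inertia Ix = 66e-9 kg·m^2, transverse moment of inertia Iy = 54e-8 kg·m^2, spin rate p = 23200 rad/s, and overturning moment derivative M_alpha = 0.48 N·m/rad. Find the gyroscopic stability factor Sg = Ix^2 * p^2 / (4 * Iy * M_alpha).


Sg = Ix^2 * p^2 / (4 * Iy * M_alpha) = (66e-9)^2 * 23200^2 / (4 * 54e-8 * 0.48) = 2.261

2.261


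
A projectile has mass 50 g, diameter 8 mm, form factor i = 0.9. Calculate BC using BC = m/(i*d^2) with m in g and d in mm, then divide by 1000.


BC = m/(i*d^2*1000) = 50/(0.9 * 8^2 * 1000) = 0.0008681

0.0008681


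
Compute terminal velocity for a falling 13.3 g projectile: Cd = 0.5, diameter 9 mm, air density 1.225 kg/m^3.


A = pi*(d/2)^2 = pi*(9/2000)^2 = 6.36173e-05 m^2
vt = sqrt(2mg/(Cd*rho*A)) = sqrt(2*0.0133*9.81/(0.5 * 1.225 * 6.36173e-05)) = 81.83 m/s

81.83 m/s


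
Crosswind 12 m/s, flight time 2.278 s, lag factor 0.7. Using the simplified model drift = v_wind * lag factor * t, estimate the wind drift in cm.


drift = v_wind * lag * t = 12 * 0.7 * 2.278 = 19.1352 m ≈ 1914 cm

1914 cm


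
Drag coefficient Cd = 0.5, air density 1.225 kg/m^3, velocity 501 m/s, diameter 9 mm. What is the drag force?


A = pi*(d/2)^2 = pi*(9/2000)^2 = 6.36173e-05 m^2
Fd = 0.5*Cd*rho*A*v^2 = 0.5*0.5*1.225*6.36173e-05*501^2 = 4.89 N

4.89 N


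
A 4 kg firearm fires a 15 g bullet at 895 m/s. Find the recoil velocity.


v_recoil = m_p * v_p / m_gun = 0.015 * 895 / 4 = 3.356 m/s

3.356 m/s


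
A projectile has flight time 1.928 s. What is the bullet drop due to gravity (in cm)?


drop = 0.5*g*t^2 = 0.5*9.81*1.928^2 = 18.2328 m ≈ 1823 cm

1823 cm


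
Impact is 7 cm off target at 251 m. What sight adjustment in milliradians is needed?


1 mrad subtends 1 cm per 10 m of range, so adj = error_cm / (dist_m / 10) = 7 / (251/10) = 0.2789 mrad

0.2789 mrad


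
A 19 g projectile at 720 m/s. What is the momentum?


p = m*v = 0.019*720 = 13.68 kg·m/s

13.68 kg·m/s


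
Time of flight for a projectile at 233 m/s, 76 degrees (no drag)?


T = 2*v0*sin(theta)/g = 2*233*sin(76°)/9.81 = 46.09 s

46.09 s


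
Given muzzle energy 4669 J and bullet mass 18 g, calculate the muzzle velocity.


v = sqrt(2*E/m) = sqrt(2*4669/0.018) = 720.3 m/s

720.3 m/s
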